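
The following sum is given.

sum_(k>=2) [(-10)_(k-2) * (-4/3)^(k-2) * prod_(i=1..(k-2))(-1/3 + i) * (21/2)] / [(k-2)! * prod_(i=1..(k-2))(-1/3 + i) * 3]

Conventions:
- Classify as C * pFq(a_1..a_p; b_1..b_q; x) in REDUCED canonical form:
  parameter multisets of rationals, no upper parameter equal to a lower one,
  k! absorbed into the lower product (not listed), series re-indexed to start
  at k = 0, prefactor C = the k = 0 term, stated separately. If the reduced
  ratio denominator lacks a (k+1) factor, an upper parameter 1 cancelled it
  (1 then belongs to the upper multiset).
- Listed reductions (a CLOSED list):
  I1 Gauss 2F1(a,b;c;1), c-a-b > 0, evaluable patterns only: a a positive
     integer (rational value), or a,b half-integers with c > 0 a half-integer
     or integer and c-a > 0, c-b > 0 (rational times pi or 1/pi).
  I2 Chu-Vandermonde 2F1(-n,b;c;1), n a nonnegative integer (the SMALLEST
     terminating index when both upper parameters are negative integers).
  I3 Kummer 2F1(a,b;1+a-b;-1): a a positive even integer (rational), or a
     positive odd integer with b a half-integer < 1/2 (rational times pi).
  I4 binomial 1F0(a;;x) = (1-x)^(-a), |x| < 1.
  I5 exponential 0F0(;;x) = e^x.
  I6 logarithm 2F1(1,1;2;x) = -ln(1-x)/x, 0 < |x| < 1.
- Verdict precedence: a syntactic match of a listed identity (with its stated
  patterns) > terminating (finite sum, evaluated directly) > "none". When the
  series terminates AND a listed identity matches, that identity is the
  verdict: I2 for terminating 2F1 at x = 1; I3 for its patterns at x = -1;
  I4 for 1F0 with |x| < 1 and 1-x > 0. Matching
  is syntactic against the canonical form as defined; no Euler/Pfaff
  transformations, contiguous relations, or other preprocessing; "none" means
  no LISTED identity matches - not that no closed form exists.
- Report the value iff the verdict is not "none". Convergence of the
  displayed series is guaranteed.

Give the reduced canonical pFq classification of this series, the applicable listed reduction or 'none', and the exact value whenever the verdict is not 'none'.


Prefactor 7/2, argument -4/3: 1F0 with upper {-10} over lower {-}. Verdict: terminating - upper -10 stops the sum at k = 10; the 11 terms are added exactly. Value: 1977326743/118098.

Key observation: x = (-4/3) and the parameter 2/3 appears in both the upper and lower lists and cancels.
Adjacent-term ratio: r(k) = (-4/3) * (k-10) / [(k+1)] - rational; roots negated = parameters, x = (-4/3), C = 7/2.


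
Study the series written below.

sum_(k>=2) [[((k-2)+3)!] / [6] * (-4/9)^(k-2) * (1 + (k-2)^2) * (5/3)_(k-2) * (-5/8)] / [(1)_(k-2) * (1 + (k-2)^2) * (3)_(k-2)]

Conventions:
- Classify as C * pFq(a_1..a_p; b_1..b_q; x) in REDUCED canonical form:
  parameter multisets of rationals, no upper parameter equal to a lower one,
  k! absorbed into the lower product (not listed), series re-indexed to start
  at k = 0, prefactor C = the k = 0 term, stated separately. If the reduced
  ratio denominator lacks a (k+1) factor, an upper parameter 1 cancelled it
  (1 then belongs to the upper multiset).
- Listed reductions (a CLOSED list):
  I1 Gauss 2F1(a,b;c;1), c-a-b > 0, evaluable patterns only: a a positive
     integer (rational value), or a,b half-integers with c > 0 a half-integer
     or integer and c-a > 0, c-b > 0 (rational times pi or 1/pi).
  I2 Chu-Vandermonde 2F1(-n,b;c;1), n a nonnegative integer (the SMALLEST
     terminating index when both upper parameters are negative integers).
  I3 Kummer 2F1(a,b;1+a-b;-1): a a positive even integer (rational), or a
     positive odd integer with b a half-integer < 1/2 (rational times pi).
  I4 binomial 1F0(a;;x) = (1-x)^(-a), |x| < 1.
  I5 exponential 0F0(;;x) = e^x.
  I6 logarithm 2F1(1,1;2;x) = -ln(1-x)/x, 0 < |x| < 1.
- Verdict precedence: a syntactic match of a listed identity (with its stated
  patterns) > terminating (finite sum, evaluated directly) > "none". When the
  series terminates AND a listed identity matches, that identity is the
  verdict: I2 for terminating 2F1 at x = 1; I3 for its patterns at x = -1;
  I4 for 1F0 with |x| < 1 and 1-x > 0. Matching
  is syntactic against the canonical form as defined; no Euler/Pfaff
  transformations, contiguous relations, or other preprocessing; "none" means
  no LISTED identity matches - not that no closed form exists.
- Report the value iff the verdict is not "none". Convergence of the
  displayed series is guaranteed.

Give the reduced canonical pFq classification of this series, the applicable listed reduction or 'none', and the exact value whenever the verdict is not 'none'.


With C = -5/8: the canonical form is 2F1(5/3, 4; 3; -4/9). Verdict: none here - no I1-I6 shape fits x = -4/9 with lower {3}.

Key observation: x = (-4/9) and the factor k^2 + 1 cancels (top and bottom), leaving C = -5/8.
Ratio: r(k) = (-4/9) * (k+5/3) (k+4) / [(k+3) (k+1)] - rational; roots negated = parameters, x = (-4/9), C = -5/8.


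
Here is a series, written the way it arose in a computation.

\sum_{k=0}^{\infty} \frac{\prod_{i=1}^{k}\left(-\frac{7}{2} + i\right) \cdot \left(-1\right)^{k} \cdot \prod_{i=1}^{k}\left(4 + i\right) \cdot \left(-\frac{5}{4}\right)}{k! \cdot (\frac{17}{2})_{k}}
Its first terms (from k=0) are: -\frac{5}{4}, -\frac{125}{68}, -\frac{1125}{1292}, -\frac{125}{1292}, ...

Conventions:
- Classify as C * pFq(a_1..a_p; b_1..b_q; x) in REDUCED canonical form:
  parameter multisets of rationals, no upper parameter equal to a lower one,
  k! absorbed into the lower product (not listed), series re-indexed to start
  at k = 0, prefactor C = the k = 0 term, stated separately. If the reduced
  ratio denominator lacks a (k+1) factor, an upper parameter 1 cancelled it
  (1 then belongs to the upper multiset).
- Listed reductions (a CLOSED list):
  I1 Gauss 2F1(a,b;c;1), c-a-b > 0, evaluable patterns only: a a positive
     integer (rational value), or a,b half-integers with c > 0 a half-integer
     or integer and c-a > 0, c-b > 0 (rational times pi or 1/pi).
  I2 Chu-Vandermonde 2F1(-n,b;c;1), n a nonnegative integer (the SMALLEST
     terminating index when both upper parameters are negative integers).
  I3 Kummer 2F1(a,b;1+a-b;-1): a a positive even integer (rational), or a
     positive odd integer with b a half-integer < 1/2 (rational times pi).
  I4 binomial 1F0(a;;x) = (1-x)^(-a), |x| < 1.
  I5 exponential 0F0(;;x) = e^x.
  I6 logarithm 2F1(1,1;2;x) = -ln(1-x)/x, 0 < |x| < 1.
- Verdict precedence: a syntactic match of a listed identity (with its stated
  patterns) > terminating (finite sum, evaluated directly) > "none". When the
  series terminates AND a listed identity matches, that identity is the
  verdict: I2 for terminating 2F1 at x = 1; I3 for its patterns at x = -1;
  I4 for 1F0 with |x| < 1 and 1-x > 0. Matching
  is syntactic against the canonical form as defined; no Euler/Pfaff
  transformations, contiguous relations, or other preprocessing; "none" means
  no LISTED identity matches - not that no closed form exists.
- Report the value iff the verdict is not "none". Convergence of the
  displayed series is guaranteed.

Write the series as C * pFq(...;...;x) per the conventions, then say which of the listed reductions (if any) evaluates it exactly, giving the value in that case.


At argument -1: a 2F1 with upper {-\frac{5}{2}, 5}, lower {\frac{17}{2}}, scaled by C = -\frac{5}{4}. Verdict: Kummer's theorem (I3) matches (x = -1; c = \frac{17}{2} equals 1+a-b for upper {-\frac{5}{2}, 5}: listed pattern). Exact value: \left(-\frac{675675}{524288}\right) \cdot \pi.

The tell: x = -1 and the running product (prefactor -5/4) telescopes to a rising factorial.
Step ratio: r(k) = -1 * (k-\frac{5}{2}) (k+5) / [(k+\frac{17}{2}) (k+1)] - poly over poly, x = -1 from leading terms; C = -\frac{5}{4} at k = 0.


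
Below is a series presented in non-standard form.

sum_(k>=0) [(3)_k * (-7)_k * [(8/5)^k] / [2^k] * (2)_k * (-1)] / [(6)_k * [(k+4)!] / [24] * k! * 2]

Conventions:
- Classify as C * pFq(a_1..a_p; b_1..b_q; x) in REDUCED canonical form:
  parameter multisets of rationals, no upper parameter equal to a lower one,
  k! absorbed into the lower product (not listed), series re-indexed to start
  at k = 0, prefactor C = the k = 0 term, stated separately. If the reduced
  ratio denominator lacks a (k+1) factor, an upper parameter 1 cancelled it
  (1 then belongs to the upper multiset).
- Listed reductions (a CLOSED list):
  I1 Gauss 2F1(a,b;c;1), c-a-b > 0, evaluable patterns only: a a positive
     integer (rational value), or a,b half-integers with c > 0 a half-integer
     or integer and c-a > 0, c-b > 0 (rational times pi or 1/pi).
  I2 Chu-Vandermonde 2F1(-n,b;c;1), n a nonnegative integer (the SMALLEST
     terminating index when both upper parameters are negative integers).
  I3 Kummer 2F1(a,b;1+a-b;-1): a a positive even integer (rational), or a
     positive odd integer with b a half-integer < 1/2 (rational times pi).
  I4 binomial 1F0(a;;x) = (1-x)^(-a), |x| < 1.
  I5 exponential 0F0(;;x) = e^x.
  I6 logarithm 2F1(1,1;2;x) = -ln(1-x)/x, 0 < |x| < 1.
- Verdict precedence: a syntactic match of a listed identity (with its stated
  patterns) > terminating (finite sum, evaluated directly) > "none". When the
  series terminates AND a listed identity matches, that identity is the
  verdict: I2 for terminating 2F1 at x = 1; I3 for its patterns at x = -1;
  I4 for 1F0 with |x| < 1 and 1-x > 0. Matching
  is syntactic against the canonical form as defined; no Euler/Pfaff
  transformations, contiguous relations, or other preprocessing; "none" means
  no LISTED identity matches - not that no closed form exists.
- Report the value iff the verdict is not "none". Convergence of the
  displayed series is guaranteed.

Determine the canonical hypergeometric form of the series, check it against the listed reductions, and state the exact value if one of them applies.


Prefactor -1/2, argument 4/5: 3F2 with upper {-7, 2, 3} over lower {5, 6}. Verdict: terminating at k = 7: the factor (-7)_k kills every later term; summing the 8 survivors is exact. Value: -1132610467/5955468750.

Key step: with t_0 = -1/2, the constant factors (C = -1/2, x = 4/5) combine into one prefactor.
Consecutive-term ratio: r(k) = (4/5) * (k-7) (k+2) (k+3) / [(k+5) (k+6) (k+1)] ; factor over Q: parameters, x = (4/5), and C = -1/2.


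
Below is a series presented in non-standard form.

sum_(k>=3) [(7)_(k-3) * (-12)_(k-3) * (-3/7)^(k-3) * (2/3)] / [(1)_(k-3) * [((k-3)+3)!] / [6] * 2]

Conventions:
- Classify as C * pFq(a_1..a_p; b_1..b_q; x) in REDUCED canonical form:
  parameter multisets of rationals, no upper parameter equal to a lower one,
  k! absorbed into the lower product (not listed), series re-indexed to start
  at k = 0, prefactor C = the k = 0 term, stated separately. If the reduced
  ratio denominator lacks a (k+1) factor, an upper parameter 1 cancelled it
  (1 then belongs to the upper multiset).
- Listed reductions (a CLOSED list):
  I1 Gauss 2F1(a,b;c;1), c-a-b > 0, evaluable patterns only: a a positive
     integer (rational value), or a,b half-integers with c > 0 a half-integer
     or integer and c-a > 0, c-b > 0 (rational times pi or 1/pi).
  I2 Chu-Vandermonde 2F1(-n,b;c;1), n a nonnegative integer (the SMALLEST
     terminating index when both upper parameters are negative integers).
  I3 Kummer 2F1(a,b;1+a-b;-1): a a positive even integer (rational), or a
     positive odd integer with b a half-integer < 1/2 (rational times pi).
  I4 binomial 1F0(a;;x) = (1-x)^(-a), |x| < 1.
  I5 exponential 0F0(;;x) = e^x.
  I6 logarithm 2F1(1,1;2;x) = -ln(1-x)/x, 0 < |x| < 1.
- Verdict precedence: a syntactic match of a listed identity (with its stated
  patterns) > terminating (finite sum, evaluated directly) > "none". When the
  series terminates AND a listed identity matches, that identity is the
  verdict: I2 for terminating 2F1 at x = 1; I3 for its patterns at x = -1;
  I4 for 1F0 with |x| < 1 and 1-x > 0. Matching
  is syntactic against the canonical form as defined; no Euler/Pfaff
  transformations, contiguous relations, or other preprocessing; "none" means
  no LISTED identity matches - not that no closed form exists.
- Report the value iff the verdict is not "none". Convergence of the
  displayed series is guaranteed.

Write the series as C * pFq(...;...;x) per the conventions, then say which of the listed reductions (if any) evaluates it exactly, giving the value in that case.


Classification (C = 1/3): 2F1 with upper {-12, 7}, lower {4}, argument x = -3/7. Verdict: terminating - no listed pattern fits, but -12 in the upper list cuts the series at k = 12; direct evaluation. Value: 5779000000000/41523861603.

Key step: t_0 = 1/3 here, and the constant factors (C = 1/3) combine into one prefactor.
Adjacent-term ratio: r(k) = (-3/7) * (k-12) (k+7) / [(k+4) (k+1)] - rational; roots negated = parameters, x = (-3/7), C = 1/3.


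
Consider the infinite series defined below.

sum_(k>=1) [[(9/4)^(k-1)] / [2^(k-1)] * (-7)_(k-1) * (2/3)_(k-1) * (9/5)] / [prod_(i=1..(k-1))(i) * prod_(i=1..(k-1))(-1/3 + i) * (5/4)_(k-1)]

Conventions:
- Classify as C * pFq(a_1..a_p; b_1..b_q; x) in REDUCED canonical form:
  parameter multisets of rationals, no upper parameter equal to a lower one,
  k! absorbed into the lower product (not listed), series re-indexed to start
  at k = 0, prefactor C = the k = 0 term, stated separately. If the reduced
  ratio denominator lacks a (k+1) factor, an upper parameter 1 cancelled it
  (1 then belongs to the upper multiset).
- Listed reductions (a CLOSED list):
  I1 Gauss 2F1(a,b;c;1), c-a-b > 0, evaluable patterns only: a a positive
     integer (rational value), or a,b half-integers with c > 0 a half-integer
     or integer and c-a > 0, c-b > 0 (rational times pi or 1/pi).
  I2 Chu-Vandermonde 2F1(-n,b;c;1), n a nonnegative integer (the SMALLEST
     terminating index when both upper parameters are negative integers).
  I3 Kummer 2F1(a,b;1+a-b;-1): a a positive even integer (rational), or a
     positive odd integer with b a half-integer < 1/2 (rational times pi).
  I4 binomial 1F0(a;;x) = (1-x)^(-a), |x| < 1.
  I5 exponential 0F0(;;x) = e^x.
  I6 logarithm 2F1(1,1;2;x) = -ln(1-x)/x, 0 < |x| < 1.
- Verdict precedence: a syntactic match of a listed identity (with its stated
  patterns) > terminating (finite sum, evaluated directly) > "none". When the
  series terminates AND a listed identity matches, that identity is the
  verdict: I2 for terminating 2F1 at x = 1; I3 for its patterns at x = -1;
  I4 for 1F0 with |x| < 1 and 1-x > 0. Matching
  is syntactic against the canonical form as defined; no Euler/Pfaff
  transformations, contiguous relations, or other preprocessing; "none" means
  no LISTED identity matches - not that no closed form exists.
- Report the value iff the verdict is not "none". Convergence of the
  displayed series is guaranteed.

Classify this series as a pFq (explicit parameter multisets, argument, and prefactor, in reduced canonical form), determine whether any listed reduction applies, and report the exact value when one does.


x = 9/8 here; the reduced form reads 1F1, upper {-7}, lower {5/4}, C = 9/5. Verdict: terminating - no listed pattern fits, but -7 in the upper list cuts the series at k = 7; direct evaluation. Value: -215963541/3589040000.

First insight: with t_0 = 9/5, the two k-th powers (C = 9/5, x = 9/8) combine into one argument.
Adjacent-term ratio: r(k) = (9/8) * (k-7) / [(k+5/4) (k+1)] - rational; roots negated = parameters, x = (9/8), C = 9/5.


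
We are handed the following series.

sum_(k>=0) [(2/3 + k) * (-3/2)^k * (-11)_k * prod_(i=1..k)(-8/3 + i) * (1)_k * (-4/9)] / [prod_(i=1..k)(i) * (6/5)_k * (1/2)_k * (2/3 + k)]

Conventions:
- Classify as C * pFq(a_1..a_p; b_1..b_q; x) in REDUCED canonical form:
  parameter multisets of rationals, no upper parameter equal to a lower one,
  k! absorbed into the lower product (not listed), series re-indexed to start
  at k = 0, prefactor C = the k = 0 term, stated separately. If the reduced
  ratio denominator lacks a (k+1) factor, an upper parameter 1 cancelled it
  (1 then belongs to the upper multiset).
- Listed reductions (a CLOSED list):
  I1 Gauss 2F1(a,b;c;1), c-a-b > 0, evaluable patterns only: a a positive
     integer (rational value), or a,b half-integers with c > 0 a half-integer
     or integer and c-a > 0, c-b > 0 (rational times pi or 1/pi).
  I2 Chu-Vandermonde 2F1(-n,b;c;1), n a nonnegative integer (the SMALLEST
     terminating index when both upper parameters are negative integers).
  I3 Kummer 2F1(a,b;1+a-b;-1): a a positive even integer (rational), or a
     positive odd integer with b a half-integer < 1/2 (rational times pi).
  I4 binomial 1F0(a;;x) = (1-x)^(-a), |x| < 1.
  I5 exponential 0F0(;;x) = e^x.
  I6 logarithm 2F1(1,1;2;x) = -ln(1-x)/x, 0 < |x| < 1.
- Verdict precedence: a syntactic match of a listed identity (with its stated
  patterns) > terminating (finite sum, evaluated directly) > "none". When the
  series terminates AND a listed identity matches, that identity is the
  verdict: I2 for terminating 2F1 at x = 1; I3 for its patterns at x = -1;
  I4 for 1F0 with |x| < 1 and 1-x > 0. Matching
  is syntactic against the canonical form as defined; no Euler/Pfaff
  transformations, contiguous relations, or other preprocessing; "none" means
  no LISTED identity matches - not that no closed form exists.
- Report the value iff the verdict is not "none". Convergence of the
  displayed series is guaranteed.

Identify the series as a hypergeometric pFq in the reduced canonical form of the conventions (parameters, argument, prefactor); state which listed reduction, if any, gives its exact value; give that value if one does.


Structural cue: t_0 = -4/9 here, and the product of the first k integers (prefactor -4/9) is k!.
Consecutive-term ratio: r(k) = (-3/2) * (k-11) (k-5/3) (k+1) / [(k+1/2) (k+6/5) (k+1)] - poly over poly, x = (-3/2) from leading terms; C = -4/9 at k = 0.

Prefactor -4/9, argument -3/2: 3F2 with upper {-11, -5/3, 1} over lower {1/2, 6/5}. Verdict: terminating at k = 11: the factor (-11)_k kills every later term; summing the 12 survivors is exact. Its exact value is -179584777355821363/776789560344798.


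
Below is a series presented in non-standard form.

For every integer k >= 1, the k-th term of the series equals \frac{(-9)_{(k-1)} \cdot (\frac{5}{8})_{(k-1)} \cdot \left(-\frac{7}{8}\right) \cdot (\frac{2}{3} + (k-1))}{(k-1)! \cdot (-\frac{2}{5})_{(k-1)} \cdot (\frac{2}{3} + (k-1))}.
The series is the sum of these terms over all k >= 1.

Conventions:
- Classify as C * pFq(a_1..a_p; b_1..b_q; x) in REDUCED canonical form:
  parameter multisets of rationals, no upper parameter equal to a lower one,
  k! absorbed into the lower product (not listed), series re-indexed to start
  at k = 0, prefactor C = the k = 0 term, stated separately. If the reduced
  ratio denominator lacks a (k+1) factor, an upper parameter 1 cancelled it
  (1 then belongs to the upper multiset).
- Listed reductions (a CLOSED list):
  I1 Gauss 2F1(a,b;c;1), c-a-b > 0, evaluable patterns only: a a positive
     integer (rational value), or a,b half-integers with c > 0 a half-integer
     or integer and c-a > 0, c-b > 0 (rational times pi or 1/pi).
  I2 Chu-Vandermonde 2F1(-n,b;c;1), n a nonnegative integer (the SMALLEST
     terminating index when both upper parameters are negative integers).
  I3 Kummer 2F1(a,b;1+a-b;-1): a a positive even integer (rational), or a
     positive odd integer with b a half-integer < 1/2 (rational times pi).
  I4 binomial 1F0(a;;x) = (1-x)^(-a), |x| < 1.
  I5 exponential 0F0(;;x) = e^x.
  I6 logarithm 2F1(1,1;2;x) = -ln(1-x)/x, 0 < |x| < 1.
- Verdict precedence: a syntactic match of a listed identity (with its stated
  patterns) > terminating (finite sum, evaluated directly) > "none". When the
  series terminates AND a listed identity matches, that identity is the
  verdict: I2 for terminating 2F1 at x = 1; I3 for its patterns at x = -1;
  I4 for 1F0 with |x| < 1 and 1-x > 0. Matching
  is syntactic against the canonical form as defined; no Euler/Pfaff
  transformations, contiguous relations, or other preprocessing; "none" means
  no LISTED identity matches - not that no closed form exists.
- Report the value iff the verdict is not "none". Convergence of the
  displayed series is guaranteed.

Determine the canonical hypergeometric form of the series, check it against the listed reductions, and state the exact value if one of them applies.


Reduced: x = 1, 2F1, upper = {-9, \frac{5}{8}}, lower = {-\frac{2}{5}}, C = -\frac{7}{8}. Verdict: Chu-Vandermonde (I2) fires (terminating 2F1 at x = 1 with n = 9, b = 5/8, c = -\frac{2}{5}). Hence: \frac{30119409295843}{1321338098679808}.

The tell: from the first term -\frac{7}{8}: the factor k + 2/3 cancels (top and bottom), leaving C = -7/8.
Adjacent-term ratio: r(k) = 1 * (k-9) (k+\frac{5}{8}) / [(k-\frac{2}{5}) (k+1)] - rational; roots negated = parameters, x = 1, C = -\frac{7}{8}.


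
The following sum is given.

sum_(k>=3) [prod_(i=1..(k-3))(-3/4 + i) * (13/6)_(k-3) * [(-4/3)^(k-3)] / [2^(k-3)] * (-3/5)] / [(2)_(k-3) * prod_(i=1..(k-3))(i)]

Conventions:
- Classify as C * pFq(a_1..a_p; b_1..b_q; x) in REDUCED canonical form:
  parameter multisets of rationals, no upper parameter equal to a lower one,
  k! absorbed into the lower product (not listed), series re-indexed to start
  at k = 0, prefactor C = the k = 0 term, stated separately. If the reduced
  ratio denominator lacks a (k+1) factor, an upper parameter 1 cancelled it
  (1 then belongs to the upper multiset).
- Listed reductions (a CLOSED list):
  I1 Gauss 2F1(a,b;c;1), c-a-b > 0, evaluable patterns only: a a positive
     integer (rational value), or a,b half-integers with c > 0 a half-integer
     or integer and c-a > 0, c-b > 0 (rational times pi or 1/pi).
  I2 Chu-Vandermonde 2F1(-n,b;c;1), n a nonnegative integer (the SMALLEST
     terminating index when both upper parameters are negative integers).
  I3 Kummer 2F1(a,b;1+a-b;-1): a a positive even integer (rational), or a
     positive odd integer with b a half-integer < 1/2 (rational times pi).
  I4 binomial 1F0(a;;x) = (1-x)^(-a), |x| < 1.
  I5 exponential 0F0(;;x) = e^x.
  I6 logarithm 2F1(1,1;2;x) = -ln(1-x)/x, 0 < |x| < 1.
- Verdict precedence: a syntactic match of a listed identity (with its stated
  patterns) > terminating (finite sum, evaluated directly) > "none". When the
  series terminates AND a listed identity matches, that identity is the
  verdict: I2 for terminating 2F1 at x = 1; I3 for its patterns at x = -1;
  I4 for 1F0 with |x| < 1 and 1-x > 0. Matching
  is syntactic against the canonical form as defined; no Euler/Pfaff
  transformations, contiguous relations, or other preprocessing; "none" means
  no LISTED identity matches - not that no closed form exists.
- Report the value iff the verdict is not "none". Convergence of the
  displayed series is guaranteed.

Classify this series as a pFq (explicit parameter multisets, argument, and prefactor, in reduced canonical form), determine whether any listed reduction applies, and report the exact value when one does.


Key step: t_0 = -3/5 here, and the product of the first k integers (prefactor -3/5) is k!.
Term ratio: r(k) = (-2/3) * (k+1/4) (k+13/6) / [(k+2) (k+1)] - rational; roots negated = parameters, x = (-2/3), C = -3/5.

The series (x = -2/3) is 2F1: upper {1/4, 13/6}, lower {2}, prefactor -3/5. Verdict: none - this 2F1 at x = -2/3 matches no listed pattern, and upper {1/4, 13/6} holds no stopper.


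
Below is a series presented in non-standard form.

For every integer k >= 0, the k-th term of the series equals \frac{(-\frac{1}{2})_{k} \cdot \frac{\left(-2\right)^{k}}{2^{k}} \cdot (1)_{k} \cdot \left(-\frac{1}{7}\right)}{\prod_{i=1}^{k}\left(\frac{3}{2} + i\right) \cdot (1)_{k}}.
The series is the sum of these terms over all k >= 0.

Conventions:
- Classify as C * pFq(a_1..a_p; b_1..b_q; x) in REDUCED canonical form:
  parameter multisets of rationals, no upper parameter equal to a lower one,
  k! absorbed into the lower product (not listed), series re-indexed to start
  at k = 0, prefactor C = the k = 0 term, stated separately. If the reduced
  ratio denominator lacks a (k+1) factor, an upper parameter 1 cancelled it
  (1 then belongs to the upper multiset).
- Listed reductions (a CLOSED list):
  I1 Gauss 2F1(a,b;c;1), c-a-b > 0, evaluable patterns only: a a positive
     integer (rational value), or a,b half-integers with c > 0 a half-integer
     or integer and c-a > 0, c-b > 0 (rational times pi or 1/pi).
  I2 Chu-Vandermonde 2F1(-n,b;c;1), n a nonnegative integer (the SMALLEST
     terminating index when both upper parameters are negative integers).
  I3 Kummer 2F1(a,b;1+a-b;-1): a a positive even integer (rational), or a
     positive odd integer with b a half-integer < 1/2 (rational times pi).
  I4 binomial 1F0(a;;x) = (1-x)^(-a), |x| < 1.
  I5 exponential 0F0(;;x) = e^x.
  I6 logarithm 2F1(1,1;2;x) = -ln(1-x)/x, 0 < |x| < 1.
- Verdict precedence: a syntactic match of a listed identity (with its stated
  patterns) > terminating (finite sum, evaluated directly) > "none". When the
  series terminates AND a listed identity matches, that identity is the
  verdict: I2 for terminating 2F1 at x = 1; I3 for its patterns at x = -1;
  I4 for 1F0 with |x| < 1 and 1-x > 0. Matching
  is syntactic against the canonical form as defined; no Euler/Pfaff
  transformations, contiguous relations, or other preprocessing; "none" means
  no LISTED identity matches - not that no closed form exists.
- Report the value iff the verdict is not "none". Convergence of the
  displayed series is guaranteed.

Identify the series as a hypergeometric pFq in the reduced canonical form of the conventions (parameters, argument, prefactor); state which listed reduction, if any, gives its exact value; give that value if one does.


With C = -\frac{1}{7}: the canonical form is 2F1(-\frac{1}{2}, 1; \frac{5}{2}; -1). Verdict: the Kummer evaluation I3 matches (x = -1; c = \frac{5}{2} equals 1+a-b for upper {-\frac{1}{2}, 1}: listed pattern). Its exact value is \left(-\frac{3}{56}\right) \cdot \pi.

First insight: from the first term -\frac{1}{7}: the lower running product (prefactor -1/7) is a rising factorial.
Step ratio: r(k) = -1 * (k-\frac{1}{2}) (k+1) / [(k+\frac{5}{2}) (k+1)] - rational; roots negated = parameters, x = -1, C = -\frac{1}{7}.


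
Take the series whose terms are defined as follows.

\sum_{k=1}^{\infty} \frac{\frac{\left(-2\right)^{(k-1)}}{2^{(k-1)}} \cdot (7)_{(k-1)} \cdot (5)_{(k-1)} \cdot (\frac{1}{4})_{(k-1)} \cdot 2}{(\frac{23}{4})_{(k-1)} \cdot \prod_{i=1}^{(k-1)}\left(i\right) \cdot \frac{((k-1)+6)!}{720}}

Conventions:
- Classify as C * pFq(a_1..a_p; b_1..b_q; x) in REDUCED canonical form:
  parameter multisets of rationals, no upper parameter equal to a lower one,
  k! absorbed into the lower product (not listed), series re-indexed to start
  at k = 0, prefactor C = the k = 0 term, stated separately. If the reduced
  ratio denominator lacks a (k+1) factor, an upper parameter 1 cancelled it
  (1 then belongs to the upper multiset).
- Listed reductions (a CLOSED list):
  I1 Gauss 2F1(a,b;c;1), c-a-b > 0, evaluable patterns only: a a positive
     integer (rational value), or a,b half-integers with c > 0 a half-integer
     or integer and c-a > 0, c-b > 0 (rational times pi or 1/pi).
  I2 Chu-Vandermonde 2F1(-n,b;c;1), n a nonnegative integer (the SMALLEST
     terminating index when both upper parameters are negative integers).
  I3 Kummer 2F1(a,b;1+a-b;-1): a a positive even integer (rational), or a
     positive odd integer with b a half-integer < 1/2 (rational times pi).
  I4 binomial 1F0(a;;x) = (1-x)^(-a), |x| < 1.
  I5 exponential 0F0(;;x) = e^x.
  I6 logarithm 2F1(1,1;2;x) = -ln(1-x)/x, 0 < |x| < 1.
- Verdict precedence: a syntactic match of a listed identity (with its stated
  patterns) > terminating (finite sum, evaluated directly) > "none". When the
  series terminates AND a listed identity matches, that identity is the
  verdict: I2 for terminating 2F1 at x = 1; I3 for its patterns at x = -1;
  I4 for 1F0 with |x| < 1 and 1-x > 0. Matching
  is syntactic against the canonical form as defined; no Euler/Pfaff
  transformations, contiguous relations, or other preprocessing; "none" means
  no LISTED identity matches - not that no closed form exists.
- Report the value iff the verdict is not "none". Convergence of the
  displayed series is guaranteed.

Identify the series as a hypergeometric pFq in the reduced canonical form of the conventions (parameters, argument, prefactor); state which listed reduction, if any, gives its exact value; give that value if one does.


First insight: from the first term 2: the two k-th powers (prefactor 2) combine into one argument.
Step ratio: r(k) = -1 * (k+\frac{1}{4}) (k+5) / [(k+\frac{23}{4}) (k+1)] - rational in k, leading ratio -1; with t_0 = 2, classification follows.

Reduced: x = -1, 2F1, upper = {\frac{1}{4}, 5}, lower = {\frac{23}{4}}, C = 2. Verdict: no listed reduction: x = -1 and upper {\frac{1}{4}, 5} fail every I1-I6 pattern.


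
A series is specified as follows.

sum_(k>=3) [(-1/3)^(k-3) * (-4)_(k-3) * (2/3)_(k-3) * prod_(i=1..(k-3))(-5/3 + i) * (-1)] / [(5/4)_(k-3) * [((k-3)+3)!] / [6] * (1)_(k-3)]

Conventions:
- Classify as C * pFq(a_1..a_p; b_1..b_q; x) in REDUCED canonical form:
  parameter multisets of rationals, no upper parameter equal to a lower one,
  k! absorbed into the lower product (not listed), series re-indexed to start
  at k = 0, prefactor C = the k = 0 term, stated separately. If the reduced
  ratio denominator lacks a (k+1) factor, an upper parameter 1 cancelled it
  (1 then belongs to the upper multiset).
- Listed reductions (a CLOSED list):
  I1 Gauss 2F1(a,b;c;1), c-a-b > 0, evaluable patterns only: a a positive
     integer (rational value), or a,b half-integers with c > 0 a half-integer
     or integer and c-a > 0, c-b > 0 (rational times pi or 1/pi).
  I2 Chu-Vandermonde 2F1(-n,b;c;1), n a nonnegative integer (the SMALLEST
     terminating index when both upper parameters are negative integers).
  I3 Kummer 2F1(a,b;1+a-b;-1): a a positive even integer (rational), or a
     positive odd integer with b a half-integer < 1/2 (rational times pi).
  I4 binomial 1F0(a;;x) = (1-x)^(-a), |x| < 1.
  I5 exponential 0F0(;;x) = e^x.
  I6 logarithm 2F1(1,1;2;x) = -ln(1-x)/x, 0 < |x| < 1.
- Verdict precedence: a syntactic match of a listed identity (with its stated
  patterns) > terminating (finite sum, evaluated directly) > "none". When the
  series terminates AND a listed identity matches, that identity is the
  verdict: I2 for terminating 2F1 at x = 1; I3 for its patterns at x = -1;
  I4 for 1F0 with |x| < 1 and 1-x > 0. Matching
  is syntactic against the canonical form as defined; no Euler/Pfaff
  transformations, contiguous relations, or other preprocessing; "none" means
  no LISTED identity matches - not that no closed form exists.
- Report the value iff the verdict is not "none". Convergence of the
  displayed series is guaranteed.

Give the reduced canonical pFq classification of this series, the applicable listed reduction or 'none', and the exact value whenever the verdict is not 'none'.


Prefactor -1, argument -1/3: 3F2 with upper {-4, -2/3, 2/3} over lower {5/4, 4}. Verdict: terminating (-4 upstairs). 5 nonzero terms in all; added directly. Value: -13928042347/15855542235.

Structural cue: t_0 being -1, the denominator's factorial ratio (prefactor -1) is a lower Pochhammer.
Consecutive-term ratio: r(k) = (-1/3) * (k-4) (k-2/3) (k+2/3) / [(k+5/4) (k+4) (k+1)] ; factor over Q: parameters, x = (-1/3), and C = -1.


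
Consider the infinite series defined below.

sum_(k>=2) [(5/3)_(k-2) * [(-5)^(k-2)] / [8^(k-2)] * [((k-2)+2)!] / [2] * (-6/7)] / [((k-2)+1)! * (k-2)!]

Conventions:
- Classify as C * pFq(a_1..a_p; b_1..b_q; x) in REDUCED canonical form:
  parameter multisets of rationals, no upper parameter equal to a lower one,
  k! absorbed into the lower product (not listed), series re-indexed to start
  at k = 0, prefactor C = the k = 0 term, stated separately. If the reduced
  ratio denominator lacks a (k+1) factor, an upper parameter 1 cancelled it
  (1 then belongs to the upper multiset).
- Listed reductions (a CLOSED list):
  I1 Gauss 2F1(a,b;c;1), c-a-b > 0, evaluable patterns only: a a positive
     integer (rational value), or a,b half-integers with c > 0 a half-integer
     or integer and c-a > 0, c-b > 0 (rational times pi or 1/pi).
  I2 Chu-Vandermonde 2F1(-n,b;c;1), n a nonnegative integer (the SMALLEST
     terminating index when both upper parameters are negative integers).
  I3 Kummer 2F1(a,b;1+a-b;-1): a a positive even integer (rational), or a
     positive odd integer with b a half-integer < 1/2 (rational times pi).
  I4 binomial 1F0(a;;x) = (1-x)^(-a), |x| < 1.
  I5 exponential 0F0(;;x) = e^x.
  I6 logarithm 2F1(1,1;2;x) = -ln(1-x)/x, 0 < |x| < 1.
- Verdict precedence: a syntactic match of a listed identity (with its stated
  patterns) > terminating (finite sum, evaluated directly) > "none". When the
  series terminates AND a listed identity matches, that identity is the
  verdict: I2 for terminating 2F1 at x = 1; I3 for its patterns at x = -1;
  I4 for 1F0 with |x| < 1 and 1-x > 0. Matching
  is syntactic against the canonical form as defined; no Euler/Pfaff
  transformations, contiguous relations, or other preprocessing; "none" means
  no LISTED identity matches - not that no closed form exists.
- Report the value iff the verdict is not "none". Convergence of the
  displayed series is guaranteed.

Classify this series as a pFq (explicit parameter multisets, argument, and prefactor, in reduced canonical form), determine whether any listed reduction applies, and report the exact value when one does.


Canonical form: C = -6/7 times 2F1 with upper {5/3, 3}, lower {2}, x = -5/8. Verdict: none. No listed pattern accepts 2F1(5/3, 3; 2; -5/8).

Key step: t_0 being -6/7, the factorial ratio (C = -6/7) (k+a-1)!/(a-1)! is a rising factorial (a)_k.
Ratio: r(k) = (-5/8) * (k+5/3) (k+3) / [(k+2) (k+1)] - rational in k. x = (-5/8); t_0 = -6/7; negate the roots.


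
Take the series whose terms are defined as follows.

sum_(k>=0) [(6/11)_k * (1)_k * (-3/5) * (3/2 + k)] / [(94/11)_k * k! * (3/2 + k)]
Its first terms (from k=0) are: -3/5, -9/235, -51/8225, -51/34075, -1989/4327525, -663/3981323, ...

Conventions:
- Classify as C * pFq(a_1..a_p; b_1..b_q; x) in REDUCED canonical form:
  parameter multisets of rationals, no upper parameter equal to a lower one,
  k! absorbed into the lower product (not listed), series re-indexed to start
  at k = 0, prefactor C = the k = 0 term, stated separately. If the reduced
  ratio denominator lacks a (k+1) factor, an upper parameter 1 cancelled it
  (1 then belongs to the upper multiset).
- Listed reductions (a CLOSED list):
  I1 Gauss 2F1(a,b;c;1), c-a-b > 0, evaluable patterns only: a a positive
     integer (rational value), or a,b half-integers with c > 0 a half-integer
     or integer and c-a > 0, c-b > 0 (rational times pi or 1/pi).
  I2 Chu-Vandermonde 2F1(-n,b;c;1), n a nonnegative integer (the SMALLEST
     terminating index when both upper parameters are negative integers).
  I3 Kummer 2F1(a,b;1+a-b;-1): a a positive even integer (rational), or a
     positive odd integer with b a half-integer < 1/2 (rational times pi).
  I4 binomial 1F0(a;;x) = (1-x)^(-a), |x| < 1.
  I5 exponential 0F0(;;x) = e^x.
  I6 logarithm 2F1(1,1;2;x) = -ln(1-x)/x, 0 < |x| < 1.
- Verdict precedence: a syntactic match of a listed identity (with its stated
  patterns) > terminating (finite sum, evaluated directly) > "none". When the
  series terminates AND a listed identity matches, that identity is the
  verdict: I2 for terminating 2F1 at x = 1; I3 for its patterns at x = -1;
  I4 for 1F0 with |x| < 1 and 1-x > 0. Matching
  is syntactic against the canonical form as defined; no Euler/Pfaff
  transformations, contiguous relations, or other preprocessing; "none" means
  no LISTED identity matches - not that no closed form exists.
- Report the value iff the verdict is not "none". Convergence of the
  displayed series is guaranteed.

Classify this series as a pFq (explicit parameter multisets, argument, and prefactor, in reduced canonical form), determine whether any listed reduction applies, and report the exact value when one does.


This is -3/5 * 2F1(6/11, 1; 94/11; 1) in reduced canonical form. Verdict: the Gauss summation I1 matches (x = 1: the Gamma ratio telescopes since c-a-b = 7 > 0 and a = 1 in Z>0). Exact value: -249/385.

Structural cue: with t_0 = -3/5, striking the common factor k + 3/2 reduces the term (C = -3/5).
Adjacent-term ratio: r(k) = 1 * (k+6/11) (k+1) / [(k+94/11) (k+1)] - rational in k. x = 1; t_0 = -3/5; negate the roots.


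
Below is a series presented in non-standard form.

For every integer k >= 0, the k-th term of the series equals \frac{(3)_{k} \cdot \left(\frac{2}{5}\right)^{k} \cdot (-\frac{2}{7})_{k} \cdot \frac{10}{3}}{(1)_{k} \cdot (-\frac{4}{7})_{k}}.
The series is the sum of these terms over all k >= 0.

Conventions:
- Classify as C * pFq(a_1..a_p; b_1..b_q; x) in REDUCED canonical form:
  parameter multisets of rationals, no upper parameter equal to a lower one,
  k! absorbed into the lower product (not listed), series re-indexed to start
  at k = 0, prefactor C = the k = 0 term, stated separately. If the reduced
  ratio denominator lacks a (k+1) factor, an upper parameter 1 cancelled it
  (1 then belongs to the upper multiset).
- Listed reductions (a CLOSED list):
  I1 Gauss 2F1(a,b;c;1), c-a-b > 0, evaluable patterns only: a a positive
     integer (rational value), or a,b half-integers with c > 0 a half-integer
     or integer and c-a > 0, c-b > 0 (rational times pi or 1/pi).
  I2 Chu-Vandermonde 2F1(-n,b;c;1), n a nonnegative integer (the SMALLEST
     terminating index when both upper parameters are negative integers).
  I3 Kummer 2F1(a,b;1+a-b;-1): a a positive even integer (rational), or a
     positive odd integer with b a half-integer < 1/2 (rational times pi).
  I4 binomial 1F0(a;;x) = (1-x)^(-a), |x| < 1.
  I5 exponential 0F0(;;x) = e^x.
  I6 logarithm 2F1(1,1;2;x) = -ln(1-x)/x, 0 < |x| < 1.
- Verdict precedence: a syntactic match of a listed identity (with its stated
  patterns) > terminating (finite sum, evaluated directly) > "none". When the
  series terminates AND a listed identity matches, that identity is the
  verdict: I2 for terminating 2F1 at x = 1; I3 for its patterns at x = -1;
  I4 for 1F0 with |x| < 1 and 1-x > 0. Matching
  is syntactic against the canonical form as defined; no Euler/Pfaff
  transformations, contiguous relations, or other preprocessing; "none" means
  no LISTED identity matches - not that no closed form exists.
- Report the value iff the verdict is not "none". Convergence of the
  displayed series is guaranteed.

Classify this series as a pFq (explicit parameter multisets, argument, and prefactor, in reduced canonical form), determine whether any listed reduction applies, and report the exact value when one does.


The tell: t_0 being \frac{10}{3}, (1)_k (C = 10/3, x = 2/5) is k! itself.
Consecutive-term ratio: r(k) = \frac{2}{5} * (k-\frac{2}{7}) (k+3) / [(k-\frac{4}{7}) (k+1)] ; factor over Q: parameters, x = \frac{2}{5}, and C = \frac{10}{3}.

x = \frac{2}{5} here; the reduced form reads 2F1, upper {-\frac{2}{7}, 3}, lower {-\frac{4}{7}}, C = \frac{10}{3}. Verdict: none. Every listed pattern misses the 2F1 form at \frac{2}{5}, upper {-\frac{2}{7}, 3}.


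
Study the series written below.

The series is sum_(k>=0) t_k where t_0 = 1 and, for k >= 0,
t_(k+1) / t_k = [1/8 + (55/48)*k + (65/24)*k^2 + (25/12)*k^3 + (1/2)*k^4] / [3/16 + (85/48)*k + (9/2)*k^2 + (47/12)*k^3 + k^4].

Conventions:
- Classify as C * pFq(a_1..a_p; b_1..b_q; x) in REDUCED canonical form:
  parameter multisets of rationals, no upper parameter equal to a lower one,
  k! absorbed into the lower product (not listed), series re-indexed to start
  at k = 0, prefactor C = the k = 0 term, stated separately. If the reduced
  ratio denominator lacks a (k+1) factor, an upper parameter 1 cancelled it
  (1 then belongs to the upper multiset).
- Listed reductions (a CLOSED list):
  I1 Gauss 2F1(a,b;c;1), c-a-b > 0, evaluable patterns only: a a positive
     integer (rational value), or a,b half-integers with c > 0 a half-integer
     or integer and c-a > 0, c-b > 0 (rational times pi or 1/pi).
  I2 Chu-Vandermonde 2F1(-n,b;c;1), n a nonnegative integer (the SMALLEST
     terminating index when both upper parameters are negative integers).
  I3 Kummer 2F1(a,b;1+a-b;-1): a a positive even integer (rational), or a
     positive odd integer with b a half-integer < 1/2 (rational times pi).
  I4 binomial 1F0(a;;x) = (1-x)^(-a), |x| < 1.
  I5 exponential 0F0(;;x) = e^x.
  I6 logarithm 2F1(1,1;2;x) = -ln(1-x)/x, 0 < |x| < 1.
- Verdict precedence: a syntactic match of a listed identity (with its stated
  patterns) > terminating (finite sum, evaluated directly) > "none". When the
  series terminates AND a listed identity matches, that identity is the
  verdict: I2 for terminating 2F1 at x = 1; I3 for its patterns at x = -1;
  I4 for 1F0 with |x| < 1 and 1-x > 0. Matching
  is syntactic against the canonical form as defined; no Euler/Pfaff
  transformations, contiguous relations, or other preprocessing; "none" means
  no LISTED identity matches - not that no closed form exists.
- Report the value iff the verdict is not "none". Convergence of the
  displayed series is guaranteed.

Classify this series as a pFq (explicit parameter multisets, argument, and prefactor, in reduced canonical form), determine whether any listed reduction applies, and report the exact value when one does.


x = 1/2 here; the reduced form reads 2F1, upper {3/2, 2}, lower {9/4}, C = 1. Verdict: none. Every listed pattern misses the 2F1 form at 1/2, upper {3/2, 2}.

The tell: with t_0 = 1, the ratio is unreduced: k + 1/2 divides both sides (prefactor 1).
Adjacent-term ratio: r(k) = (1/2) * (k+3/2) (k+2) / [(k+9/4) (k+1)] - rational in k, leading ratio (1/2); with t_0 = 1, classification follows.
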